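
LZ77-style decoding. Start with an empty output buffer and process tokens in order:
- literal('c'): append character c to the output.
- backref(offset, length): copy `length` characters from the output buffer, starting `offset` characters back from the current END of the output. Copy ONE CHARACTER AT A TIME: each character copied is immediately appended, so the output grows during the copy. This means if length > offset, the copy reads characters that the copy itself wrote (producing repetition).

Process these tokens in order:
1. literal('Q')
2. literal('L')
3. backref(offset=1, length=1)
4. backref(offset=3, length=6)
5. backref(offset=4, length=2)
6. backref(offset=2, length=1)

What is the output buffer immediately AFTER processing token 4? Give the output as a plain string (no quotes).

Token 1: literal('Q'). Output: "Q"
Token 2: literal('L'). Output: "QL"
Token 3: backref(off=1, len=1). Copied 'L' from pos 1. Output: "QLL"
Token 4: backref(off=3, len=6) (overlapping!). Copied 'QLLQLL' from pos 0. Output: "QLLQLLQLL"

Answer: QLLQLLQLL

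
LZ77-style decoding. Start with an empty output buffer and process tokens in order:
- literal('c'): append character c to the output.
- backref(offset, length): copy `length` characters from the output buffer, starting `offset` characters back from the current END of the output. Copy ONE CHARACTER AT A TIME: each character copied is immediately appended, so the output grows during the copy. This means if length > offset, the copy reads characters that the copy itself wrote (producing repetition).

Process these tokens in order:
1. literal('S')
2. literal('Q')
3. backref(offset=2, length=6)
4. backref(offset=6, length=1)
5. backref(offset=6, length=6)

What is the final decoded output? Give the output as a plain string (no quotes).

Answer: SQSQSQSQSQSQSQS

Derivation:
Token 1: literal('S'). Output: "S"
Token 2: literal('Q'). Output: "SQ"
Token 3: backref(off=2, len=6) (overlapping!). Copied 'SQSQSQ' from pos 0. Output: "SQSQSQSQ"
Token 4: backref(off=6, len=1). Copied 'S' from pos 2. Output: "SQSQSQSQS"
Token 5: backref(off=6, len=6). Copied 'QSQSQS' from pos 3. Output: "SQSQSQSQSQSQSQS"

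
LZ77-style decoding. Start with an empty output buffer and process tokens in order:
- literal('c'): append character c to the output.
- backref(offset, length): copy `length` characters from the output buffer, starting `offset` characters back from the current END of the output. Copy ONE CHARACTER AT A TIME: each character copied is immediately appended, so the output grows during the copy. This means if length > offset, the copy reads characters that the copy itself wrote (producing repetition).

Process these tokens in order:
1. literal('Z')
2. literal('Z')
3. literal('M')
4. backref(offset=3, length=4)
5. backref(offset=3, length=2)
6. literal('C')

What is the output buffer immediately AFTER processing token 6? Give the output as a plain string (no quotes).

Token 1: literal('Z'). Output: "Z"
Token 2: literal('Z'). Output: "ZZ"
Token 3: literal('M'). Output: "ZZM"
Token 4: backref(off=3, len=4) (overlapping!). Copied 'ZZMZ' from pos 0. Output: "ZZMZZMZ"
Token 5: backref(off=3, len=2). Copied 'ZM' from pos 4. Output: "ZZMZZMZZM"
Token 6: literal('C'). Output: "ZZMZZMZZMC"

Answer: ZZMZZMZZMC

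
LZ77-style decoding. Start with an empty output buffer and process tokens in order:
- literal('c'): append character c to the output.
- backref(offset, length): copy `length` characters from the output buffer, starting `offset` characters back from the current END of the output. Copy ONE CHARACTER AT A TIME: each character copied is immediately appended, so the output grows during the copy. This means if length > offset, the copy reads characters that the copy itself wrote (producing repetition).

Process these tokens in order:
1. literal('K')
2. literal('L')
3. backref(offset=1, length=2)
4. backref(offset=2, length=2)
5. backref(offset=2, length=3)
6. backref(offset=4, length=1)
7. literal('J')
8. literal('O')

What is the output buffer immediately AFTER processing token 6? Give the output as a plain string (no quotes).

Answer: KLLLLLLLLL

Derivation:
Token 1: literal('K'). Output: "K"
Token 2: literal('L'). Output: "KL"
Token 3: backref(off=1, len=2) (overlapping!). Copied 'LL' from pos 1. Output: "KLLL"
Token 4: backref(off=2, len=2). Copied 'LL' from pos 2. Output: "KLLLLL"
Token 5: backref(off=2, len=3) (overlapping!). Copied 'LLL' from pos 4. Output: "KLLLLLLLL"
Token 6: backref(off=4, len=1). Copied 'L' from pos 5. Output: "KLLLLLLLLL"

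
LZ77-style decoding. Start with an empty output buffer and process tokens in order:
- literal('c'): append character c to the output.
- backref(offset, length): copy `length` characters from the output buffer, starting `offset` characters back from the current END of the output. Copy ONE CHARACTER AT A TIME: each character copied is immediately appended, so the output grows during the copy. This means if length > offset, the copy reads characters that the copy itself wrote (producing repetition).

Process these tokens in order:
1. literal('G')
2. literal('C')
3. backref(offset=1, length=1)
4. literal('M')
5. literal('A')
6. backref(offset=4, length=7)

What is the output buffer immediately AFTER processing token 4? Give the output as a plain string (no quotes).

Token 1: literal('G'). Output: "G"
Token 2: literal('C'). Output: "GC"
Token 3: backref(off=1, len=1). Copied 'C' from pos 1. Output: "GCC"
Token 4: literal('M'). Output: "GCCM"

Answer: GCCM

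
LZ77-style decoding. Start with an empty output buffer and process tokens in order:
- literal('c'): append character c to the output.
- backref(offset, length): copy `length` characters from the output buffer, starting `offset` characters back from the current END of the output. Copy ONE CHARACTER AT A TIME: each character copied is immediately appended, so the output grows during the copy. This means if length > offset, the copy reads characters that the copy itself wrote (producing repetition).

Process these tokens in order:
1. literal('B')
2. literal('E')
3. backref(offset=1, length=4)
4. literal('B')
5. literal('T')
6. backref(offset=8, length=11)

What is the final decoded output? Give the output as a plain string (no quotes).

Answer: BEEEEEBTBEEEEEBTBEE

Derivation:
Token 1: literal('B'). Output: "B"
Token 2: literal('E'). Output: "BE"
Token 3: backref(off=1, len=4) (overlapping!). Copied 'EEEE' from pos 1. Output: "BEEEEE"
Token 4: literal('B'). Output: "BEEEEEB"
Token 5: literal('T'). Output: "BEEEEEBT"
Token 6: backref(off=8, len=11) (overlapping!). Copied 'BEEEEEBTBEE' from pos 0. Output: "BEEEEEBTBEEEEEBTBEE"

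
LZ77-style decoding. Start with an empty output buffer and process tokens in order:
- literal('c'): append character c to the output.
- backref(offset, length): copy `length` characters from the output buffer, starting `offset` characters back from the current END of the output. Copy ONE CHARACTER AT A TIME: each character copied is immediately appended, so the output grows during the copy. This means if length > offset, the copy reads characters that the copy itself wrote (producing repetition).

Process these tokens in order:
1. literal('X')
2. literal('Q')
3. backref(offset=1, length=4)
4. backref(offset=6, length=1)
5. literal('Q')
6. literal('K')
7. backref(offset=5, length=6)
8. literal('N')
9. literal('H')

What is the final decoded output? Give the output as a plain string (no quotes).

Token 1: literal('X'). Output: "X"
Token 2: literal('Q'). Output: "XQ"
Token 3: backref(off=1, len=4) (overlapping!). Copied 'QQQQ' from pos 1. Output: "XQQQQQ"
Token 4: backref(off=6, len=1). Copied 'X' from pos 0. Output: "XQQQQQX"
Token 5: literal('Q'). Output: "XQQQQQXQ"
Token 6: literal('K'). Output: "XQQQQQXQK"
Token 7: backref(off=5, len=6) (overlapping!). Copied 'QQXQKQ' from pos 4. Output: "XQQQQQXQKQQXQKQ"
Token 8: literal('N'). Output: "XQQQQQXQKQQXQKQN"
Token 9: literal('H'). Output: "XQQQQQXQKQQXQKQNH"

Answer: XQQQQQXQKQQXQKQNH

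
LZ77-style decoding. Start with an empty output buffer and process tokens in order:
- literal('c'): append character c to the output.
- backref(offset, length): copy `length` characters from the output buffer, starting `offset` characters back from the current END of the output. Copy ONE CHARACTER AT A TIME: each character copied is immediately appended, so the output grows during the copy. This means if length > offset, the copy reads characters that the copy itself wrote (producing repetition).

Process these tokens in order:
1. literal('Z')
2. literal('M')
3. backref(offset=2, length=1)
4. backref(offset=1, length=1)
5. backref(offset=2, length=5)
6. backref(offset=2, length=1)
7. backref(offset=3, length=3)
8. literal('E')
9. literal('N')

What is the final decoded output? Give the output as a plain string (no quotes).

Answer: ZMZZZZZZZZZZZEN

Derivation:
Token 1: literal('Z'). Output: "Z"
Token 2: literal('M'). Output: "ZM"
Token 3: backref(off=2, len=1). Copied 'Z' from pos 0. Output: "ZMZ"
Token 4: backref(off=1, len=1). Copied 'Z' from pos 2. Output: "ZMZZ"
Token 5: backref(off=2, len=5) (overlapping!). Copied 'ZZZZZ' from pos 2. Output: "ZMZZZZZZZ"
Token 6: backref(off=2, len=1). Copied 'Z' from pos 7. Output: "ZMZZZZZZZZ"
Token 7: backref(off=3, len=3). Copied 'ZZZ' from pos 7. Output: "ZMZZZZZZZZZZZ"
Token 8: literal('E'). Output: "ZMZZZZZZZZZZZE"
Token 9: literal('N'). Output: "ZMZZZZZZZZZZZEN"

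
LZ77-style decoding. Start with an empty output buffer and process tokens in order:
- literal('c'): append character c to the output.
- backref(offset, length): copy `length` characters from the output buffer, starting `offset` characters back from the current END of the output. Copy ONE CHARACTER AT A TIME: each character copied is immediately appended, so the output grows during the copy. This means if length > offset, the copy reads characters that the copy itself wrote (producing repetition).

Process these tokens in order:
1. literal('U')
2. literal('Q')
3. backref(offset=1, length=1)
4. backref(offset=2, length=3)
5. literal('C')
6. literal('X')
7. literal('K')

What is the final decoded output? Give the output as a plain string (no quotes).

Token 1: literal('U'). Output: "U"
Token 2: literal('Q'). Output: "UQ"
Token 3: backref(off=1, len=1). Copied 'Q' from pos 1. Output: "UQQ"
Token 4: backref(off=2, len=3) (overlapping!). Copied 'QQQ' from pos 1. Output: "UQQQQQ"
Token 5: literal('C'). Output: "UQQQQQC"
Token 6: literal('X'). Output: "UQQQQQCX"
Token 7: literal('K'). Output: "UQQQQQCXK"

Answer: UQQQQQCXK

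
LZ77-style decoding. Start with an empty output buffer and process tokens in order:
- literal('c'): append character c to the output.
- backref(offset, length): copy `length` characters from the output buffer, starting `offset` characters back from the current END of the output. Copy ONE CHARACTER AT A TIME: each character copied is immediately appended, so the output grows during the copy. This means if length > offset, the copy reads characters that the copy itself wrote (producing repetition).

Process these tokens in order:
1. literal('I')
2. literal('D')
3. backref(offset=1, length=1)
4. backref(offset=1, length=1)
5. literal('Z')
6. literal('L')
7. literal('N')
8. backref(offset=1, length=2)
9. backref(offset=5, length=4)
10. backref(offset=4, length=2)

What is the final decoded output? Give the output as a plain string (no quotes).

Token 1: literal('I'). Output: "I"
Token 2: literal('D'). Output: "ID"
Token 3: backref(off=1, len=1). Copied 'D' from pos 1. Output: "IDD"
Token 4: backref(off=1, len=1). Copied 'D' from pos 2. Output: "IDDD"
Token 5: literal('Z'). Output: "IDDDZ"
Token 6: literal('L'). Output: "IDDDZL"
Token 7: literal('N'). Output: "IDDDZLN"
Token 8: backref(off=1, len=2) (overlapping!). Copied 'NN' from pos 6. Output: "IDDDZLNNN"
Token 9: backref(off=5, len=4). Copied 'ZLNN' from pos 4. Output: "IDDDZLNNNZLNN"
Token 10: backref(off=4, len=2). Copied 'ZL' from pos 9. Output: "IDDDZLNNNZLNNZL"

Answer: IDDDZLNNNZLNNZL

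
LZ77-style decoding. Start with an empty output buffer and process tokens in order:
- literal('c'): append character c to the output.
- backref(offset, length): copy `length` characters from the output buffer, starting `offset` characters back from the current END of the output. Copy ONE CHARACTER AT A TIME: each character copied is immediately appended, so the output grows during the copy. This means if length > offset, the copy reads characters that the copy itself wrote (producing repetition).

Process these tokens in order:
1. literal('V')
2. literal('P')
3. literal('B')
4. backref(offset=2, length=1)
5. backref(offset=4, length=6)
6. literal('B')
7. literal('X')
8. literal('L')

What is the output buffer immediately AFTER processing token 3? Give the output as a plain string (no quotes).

Token 1: literal('V'). Output: "V"
Token 2: literal('P'). Output: "VP"
Token 3: literal('B'). Output: "VPB"

Answer: VPB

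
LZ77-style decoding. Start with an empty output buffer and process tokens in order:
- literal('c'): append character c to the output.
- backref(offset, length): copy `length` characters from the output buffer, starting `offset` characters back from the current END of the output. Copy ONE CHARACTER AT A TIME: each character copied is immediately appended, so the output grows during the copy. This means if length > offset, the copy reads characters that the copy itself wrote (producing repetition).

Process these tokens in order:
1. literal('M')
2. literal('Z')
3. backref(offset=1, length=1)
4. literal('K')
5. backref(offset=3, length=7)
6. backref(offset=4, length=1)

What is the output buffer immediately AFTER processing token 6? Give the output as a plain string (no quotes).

Token 1: literal('M'). Output: "M"
Token 2: literal('Z'). Output: "MZ"
Token 3: backref(off=1, len=1). Copied 'Z' from pos 1. Output: "MZZ"
Token 4: literal('K'). Output: "MZZK"
Token 5: backref(off=3, len=7) (overlapping!). Copied 'ZZKZZKZ' from pos 1. Output: "MZZKZZKZZKZ"
Token 6: backref(off=4, len=1). Copied 'Z' from pos 7. Output: "MZZKZZKZZKZZ"

Answer: MZZKZZKZZKZZ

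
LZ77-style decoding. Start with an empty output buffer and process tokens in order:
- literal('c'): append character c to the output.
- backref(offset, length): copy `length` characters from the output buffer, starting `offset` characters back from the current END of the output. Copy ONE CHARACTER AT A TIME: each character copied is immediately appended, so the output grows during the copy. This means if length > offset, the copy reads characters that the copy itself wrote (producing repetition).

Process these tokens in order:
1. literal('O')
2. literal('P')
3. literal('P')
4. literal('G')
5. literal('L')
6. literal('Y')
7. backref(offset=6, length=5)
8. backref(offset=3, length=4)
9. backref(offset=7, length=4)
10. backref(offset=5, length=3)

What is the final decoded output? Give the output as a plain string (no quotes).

Token 1: literal('O'). Output: "O"
Token 2: literal('P'). Output: "OP"
Token 3: literal('P'). Output: "OPP"
Token 4: literal('G'). Output: "OPPG"
Token 5: literal('L'). Output: "OPPGL"
Token 6: literal('Y'). Output: "OPPGLY"
Token 7: backref(off=6, len=5). Copied 'OPPGL' from pos 0. Output: "OPPGLYOPPGL"
Token 8: backref(off=3, len=4) (overlapping!). Copied 'PGLP' from pos 8. Output: "OPPGLYOPPGLPGLP"
Token 9: backref(off=7, len=4). Copied 'PGLP' from pos 8. Output: "OPPGLYOPPGLPGLPPGLP"
Token 10: backref(off=5, len=3). Copied 'PPG' from pos 14. Output: "OPPGLYOPPGLPGLPPGLPPPG"

Answer: OPPGLYOPPGLPGLPPGLPPPG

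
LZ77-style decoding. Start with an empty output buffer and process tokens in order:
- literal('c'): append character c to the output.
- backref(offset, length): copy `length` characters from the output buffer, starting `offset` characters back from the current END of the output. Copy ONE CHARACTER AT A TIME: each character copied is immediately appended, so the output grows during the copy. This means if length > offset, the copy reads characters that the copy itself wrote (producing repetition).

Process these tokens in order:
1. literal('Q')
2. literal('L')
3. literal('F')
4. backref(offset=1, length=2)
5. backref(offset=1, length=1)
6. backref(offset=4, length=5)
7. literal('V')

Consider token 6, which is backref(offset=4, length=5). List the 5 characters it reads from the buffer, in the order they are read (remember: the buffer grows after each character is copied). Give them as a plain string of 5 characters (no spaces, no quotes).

Token 1: literal('Q'). Output: "Q"
Token 2: literal('L'). Output: "QL"
Token 3: literal('F'). Output: "QLF"
Token 4: backref(off=1, len=2) (overlapping!). Copied 'FF' from pos 2. Output: "QLFFF"
Token 5: backref(off=1, len=1). Copied 'F' from pos 4. Output: "QLFFFF"
Token 6: backref(off=4, len=5). Buffer before: "QLFFFF" (len 6)
  byte 1: read out[2]='F', append. Buffer now: "QLFFFFF"
  byte 2: read out[3]='F', append. Buffer now: "QLFFFFFF"
  byte 3: read out[4]='F', append. Buffer now: "QLFFFFFFF"
  byte 4: read out[5]='F', append. Buffer now: "QLFFFFFFFF"
  byte 5: read out[6]='F', append. Buffer now: "QLFFFFFFFFF"

Answer: FFFFF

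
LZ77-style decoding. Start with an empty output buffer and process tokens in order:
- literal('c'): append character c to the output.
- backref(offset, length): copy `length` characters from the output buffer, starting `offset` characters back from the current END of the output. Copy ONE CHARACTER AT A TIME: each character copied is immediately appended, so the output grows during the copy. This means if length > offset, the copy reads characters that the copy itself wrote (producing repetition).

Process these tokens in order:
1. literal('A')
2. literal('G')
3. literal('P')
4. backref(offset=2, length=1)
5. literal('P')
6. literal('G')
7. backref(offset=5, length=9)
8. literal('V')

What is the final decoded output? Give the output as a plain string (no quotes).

Answer: AGPGPGGPGPGGPGPV

Derivation:
Token 1: literal('A'). Output: "A"
Token 2: literal('G'). Output: "AG"
Token 3: literal('P'). Output: "AGP"
Token 4: backref(off=2, len=1). Copied 'G' from pos 1. Output: "AGPG"
Token 5: literal('P'). Output: "AGPGP"
Token 6: literal('G'). Output: "AGPGPG"
Token 7: backref(off=5, len=9) (overlapping!). Copied 'GPGPGGPGP' from pos 1. Output: "AGPGPGGPGPGGPGP"
Token 8: literal('V'). Output: "AGPGPGGPGPGGPGPV"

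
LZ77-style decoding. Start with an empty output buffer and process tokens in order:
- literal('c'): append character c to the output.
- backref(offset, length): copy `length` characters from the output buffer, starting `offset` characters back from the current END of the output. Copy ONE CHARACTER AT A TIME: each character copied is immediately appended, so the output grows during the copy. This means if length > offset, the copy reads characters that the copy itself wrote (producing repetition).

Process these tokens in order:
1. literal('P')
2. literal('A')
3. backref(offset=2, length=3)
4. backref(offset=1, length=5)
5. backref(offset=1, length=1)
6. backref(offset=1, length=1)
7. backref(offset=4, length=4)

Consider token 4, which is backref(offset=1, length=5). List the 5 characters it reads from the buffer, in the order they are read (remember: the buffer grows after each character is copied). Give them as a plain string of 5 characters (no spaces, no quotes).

Token 1: literal('P'). Output: "P"
Token 2: literal('A'). Output: "PA"
Token 3: backref(off=2, len=3) (overlapping!). Copied 'PAP' from pos 0. Output: "PAPAP"
Token 4: backref(off=1, len=5). Buffer before: "PAPAP" (len 5)
  byte 1: read out[4]='P', append. Buffer now: "PAPAPP"
  byte 2: read out[5]='P', append. Buffer now: "PAPAPPP"
  byte 3: read out[6]='P', append. Buffer now: "PAPAPPPP"
  byte 4: read out[7]='P', append. Buffer now: "PAPAPPPPP"
  byte 5: read out[8]='P', append. Buffer now: "PAPAPPPPPP"

Answer: PPPPP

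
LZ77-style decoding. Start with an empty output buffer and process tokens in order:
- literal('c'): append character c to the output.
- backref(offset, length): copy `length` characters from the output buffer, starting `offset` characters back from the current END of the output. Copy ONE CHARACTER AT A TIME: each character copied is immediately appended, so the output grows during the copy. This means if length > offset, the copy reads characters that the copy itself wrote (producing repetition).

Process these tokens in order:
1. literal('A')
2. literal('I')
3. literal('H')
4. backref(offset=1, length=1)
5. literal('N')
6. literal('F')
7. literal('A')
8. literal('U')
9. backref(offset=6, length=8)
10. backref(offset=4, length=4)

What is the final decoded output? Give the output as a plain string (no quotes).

Token 1: literal('A'). Output: "A"
Token 2: literal('I'). Output: "AI"
Token 3: literal('H'). Output: "AIH"
Token 4: backref(off=1, len=1). Copied 'H' from pos 2. Output: "AIHH"
Token 5: literal('N'). Output: "AIHHN"
Token 6: literal('F'). Output: "AIHHNF"
Token 7: literal('A'). Output: "AIHHNFA"
Token 8: literal('U'). Output: "AIHHNFAU"
Token 9: backref(off=6, len=8) (overlapping!). Copied 'HHNFAUHH' from pos 2. Output: "AIHHNFAUHHNFAUHH"
Token 10: backref(off=4, len=4). Copied 'AUHH' from pos 12. Output: "AIHHNFAUHHNFAUHHAUHH"

Answer: AIHHNFAUHHNFAUHHAUHH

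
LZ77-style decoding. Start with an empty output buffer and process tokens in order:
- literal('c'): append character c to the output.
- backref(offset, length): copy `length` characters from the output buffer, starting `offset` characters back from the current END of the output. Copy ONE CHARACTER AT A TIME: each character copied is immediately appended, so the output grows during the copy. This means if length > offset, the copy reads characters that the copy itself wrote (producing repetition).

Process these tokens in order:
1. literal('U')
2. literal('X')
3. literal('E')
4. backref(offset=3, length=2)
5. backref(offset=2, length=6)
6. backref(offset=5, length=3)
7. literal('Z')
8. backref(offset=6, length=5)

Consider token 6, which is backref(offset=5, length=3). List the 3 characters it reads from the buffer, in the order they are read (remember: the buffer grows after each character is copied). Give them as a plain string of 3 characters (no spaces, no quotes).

Token 1: literal('U'). Output: "U"
Token 2: literal('X'). Output: "UX"
Token 3: literal('E'). Output: "UXE"
Token 4: backref(off=3, len=2). Copied 'UX' from pos 0. Output: "UXEUX"
Token 5: backref(off=2, len=6) (overlapping!). Copied 'UXUXUX' from pos 3. Output: "UXEUXUXUXUX"
Token 6: backref(off=5, len=3). Buffer before: "UXEUXUXUXUX" (len 11)
  byte 1: read out[6]='X', append. Buffer now: "UXEUXUXUXUXX"
  byte 2: read out[7]='U', append. Buffer now: "UXEUXUXUXUXXU"
  byte 3: read out[8]='X', append. Buffer now: "UXEUXUXUXUXXUX"

Answer: XUX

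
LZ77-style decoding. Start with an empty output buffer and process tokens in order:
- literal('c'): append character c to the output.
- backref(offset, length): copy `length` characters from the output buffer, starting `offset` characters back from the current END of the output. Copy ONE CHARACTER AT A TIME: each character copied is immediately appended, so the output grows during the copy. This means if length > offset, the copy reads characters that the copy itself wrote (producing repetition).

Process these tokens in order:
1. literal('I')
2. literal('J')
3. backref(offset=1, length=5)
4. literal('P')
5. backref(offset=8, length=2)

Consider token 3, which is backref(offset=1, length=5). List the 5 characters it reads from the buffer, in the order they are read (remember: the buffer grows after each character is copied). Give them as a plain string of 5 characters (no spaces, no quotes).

Answer: JJJJJ

Derivation:
Token 1: literal('I'). Output: "I"
Token 2: literal('J'). Output: "IJ"
Token 3: backref(off=1, len=5). Buffer before: "IJ" (len 2)
  byte 1: read out[1]='J', append. Buffer now: "IJJ"
  byte 2: read out[2]='J', append. Buffer now: "IJJJ"
  byte 3: read out[3]='J', append. Buffer now: "IJJJJ"
  byte 4: read out[4]='J', append. Buffer now: "IJJJJJ"
  byte 5: read out[5]='J', append. Buffer now: "IJJJJJJ"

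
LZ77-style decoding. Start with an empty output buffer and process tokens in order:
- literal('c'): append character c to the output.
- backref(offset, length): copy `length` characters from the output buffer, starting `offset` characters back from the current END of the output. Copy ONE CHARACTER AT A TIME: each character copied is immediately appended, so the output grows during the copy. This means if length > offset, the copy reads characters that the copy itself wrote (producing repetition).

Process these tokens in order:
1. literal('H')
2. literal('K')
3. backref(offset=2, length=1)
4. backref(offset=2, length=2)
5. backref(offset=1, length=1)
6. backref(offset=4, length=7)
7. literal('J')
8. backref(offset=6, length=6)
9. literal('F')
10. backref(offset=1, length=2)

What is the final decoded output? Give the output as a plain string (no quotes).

Answer: HKHKHHHKHHHKHJHHHKHJFFF

Derivation:
Token 1: literal('H'). Output: "H"
Token 2: literal('K'). Output: "HK"
Token 3: backref(off=2, len=1). Copied 'H' from pos 0. Output: "HKH"
Token 4: backref(off=2, len=2). Copied 'KH' from pos 1. Output: "HKHKH"
Token 5: backref(off=1, len=1). Copied 'H' from pos 4. Output: "HKHKHH"
Token 6: backref(off=4, len=7) (overlapping!). Copied 'HKHHHKH' from pos 2. Output: "HKHKHHHKHHHKH"
Token 7: literal('J'). Output: "HKHKHHHKHHHKHJ"
Token 8: backref(off=6, len=6). Copied 'HHHKHJ' from pos 8. Output: "HKHKHHHKHHHKHJHHHKHJ"
Token 9: literal('F'). Output: "HKHKHHHKHHHKHJHHHKHJF"
Token 10: backref(off=1, len=2) (overlapping!). Copied 'FF' from pos 20. Output: "HKHKHHHKHHHKHJHHHKHJFFF"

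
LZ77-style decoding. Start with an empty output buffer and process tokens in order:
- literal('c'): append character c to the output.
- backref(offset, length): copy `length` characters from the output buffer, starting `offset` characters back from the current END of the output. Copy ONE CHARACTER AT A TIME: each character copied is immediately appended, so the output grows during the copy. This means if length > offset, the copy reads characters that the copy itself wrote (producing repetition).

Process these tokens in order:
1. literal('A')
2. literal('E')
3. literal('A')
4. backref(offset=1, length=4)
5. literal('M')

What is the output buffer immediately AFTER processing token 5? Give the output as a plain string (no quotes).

Answer: AEAAAAAM

Derivation:
Token 1: literal('A'). Output: "A"
Token 2: literal('E'). Output: "AE"
Token 3: literal('A'). Output: "AEA"
Token 4: backref(off=1, len=4) (overlapping!). Copied 'AAAA' from pos 2. Output: "AEAAAAA"
Token 5: literal('M'). Output: "AEAAAAAM"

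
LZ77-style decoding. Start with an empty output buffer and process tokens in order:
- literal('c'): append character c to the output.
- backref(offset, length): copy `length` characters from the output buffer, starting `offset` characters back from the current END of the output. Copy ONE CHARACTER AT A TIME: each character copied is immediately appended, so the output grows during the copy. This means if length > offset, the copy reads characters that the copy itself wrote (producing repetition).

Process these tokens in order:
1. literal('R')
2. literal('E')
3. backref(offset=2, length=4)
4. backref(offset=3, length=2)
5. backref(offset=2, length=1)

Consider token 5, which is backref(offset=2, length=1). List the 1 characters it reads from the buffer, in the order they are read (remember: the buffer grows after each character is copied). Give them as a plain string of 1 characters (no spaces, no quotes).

Token 1: literal('R'). Output: "R"
Token 2: literal('E'). Output: "RE"
Token 3: backref(off=2, len=4) (overlapping!). Copied 'RERE' from pos 0. Output: "RERERE"
Token 4: backref(off=3, len=2). Copied 'ER' from pos 3. Output: "REREREER"
Token 5: backref(off=2, len=1). Buffer before: "REREREER" (len 8)
  byte 1: read out[6]='E', append. Buffer now: "REREREERE"

Answer: E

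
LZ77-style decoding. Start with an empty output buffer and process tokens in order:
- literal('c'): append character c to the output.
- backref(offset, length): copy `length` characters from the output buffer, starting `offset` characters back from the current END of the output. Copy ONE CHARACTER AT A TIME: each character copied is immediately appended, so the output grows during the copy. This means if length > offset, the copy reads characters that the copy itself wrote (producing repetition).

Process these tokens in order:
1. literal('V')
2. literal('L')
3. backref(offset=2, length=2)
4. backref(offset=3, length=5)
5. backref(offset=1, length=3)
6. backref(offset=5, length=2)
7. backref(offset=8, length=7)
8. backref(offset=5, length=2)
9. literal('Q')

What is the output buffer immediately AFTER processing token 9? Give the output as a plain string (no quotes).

Token 1: literal('V'). Output: "V"
Token 2: literal('L'). Output: "VL"
Token 3: backref(off=2, len=2). Copied 'VL' from pos 0. Output: "VLVL"
Token 4: backref(off=3, len=5) (overlapping!). Copied 'LVLLV' from pos 1. Output: "VLVLLVLLV"
Token 5: backref(off=1, len=3) (overlapping!). Copied 'VVV' from pos 8. Output: "VLVLLVLLVVVV"
Token 6: backref(off=5, len=2). Copied 'LV' from pos 7. Output: "VLVLLVLLVVVVLV"
Token 7: backref(off=8, len=7). Copied 'LLVVVVL' from pos 6. Output: "VLVLLVLLVVVVLVLLVVVVL"
Token 8: backref(off=5, len=2). Copied 'VV' from pos 16. Output: "VLVLLVLLVVVVLVLLVVVVLVV"
Token 9: literal('Q'). Output: "VLVLLVLLVVVVLVLLVVVVLVVQ"

Answer: VLVLLVLLVVVVLVLLVVVVLVVQ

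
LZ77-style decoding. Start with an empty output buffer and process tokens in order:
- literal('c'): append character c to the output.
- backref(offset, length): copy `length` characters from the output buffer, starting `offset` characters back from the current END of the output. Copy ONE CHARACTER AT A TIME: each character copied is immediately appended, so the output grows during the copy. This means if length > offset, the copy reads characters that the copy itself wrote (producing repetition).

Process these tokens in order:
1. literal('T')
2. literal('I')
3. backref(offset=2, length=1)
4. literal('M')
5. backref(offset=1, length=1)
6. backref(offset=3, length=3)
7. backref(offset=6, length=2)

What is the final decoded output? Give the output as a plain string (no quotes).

Answer: TITMMTMMTM

Derivation:
Token 1: literal('T'). Output: "T"
Token 2: literal('I'). Output: "TI"
Token 3: backref(off=2, len=1). Copied 'T' from pos 0. Output: "TIT"
Token 4: literal('M'). Output: "TITM"
Token 5: backref(off=1, len=1). Copied 'M' from pos 3. Output: "TITMM"
Token 6: backref(off=3, len=3). Copied 'TMM' from pos 2. Output: "TITMMTMM"
Token 7: backref(off=6, len=2). Copied 'TM' from pos 2. Output: "TITMMTMMTM"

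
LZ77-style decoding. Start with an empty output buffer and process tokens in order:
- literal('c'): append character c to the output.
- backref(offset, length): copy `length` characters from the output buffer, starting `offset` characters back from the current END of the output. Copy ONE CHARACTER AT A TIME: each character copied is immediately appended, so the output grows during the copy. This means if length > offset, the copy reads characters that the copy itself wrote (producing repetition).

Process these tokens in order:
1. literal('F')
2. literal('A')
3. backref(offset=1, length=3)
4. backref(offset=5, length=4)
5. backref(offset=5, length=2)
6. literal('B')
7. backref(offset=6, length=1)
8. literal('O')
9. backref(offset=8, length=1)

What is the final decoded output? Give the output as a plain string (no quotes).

Token 1: literal('F'). Output: "F"
Token 2: literal('A'). Output: "FA"
Token 3: backref(off=1, len=3) (overlapping!). Copied 'AAA' from pos 1. Output: "FAAAA"
Token 4: backref(off=5, len=4). Copied 'FAAA' from pos 0. Output: "FAAAAFAAA"
Token 5: backref(off=5, len=2). Copied 'AF' from pos 4. Output: "FAAAAFAAAAF"
Token 6: literal('B'). Output: "FAAAAFAAAAFB"
Token 7: backref(off=6, len=1). Copied 'A' from pos 6. Output: "FAAAAFAAAAFBA"
Token 8: literal('O'). Output: "FAAAAFAAAAFBAO"
Token 9: backref(off=8, len=1). Copied 'A' from pos 6. Output: "FAAAAFAAAAFBAOA"

Answer: FAAAAFAAAAFBAOA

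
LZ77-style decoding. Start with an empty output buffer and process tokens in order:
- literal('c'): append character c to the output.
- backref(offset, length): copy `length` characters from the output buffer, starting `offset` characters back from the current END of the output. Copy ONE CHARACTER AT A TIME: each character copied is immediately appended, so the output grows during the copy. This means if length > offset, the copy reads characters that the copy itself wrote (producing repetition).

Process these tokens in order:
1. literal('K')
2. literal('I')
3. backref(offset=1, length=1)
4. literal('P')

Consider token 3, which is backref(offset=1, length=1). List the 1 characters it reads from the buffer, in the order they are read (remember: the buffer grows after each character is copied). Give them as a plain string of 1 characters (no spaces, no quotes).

Token 1: literal('K'). Output: "K"
Token 2: literal('I'). Output: "KI"
Token 3: backref(off=1, len=1). Buffer before: "KI" (len 2)
  byte 1: read out[1]='I', append. Buffer now: "KII"

Answer: I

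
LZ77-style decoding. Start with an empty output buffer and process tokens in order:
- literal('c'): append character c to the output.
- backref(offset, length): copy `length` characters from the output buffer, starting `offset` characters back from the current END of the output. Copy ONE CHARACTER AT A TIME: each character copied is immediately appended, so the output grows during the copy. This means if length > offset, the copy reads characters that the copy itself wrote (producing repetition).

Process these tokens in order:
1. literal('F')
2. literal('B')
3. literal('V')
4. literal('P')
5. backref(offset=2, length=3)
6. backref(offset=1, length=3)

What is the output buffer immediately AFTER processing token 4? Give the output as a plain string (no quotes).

Token 1: literal('F'). Output: "F"
Token 2: literal('B'). Output: "FB"
Token 3: literal('V'). Output: "FBV"
Token 4: literal('P'). Output: "FBVP"

Answer: FBVP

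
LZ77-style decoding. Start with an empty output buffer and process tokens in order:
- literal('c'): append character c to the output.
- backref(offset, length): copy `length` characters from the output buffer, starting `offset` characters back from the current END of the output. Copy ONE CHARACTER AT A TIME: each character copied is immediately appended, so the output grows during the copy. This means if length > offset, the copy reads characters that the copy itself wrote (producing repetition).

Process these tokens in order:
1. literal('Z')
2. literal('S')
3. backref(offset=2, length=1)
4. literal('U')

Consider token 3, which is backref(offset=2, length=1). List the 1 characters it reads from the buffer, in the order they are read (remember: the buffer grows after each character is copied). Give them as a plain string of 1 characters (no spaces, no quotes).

Token 1: literal('Z'). Output: "Z"
Token 2: literal('S'). Output: "ZS"
Token 3: backref(off=2, len=1). Buffer before: "ZS" (len 2)
  byte 1: read out[0]='Z', append. Buffer now: "ZSZ"

Answer: Z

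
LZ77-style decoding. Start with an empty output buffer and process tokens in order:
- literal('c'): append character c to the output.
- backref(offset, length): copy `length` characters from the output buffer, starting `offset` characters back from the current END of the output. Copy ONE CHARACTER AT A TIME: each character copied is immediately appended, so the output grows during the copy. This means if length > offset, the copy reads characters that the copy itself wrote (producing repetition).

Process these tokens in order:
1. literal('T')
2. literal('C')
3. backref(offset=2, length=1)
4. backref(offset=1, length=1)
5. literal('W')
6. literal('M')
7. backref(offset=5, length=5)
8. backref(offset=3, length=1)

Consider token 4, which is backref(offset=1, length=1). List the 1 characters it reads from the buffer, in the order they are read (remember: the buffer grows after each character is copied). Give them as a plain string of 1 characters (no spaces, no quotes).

Answer: T

Derivation:
Token 1: literal('T'). Output: "T"
Token 2: literal('C'). Output: "TC"
Token 3: backref(off=2, len=1). Copied 'T' from pos 0. Output: "TCT"
Token 4: backref(off=1, len=1). Buffer before: "TCT" (len 3)
  byte 1: read out[2]='T', append. Buffer now: "TCTT"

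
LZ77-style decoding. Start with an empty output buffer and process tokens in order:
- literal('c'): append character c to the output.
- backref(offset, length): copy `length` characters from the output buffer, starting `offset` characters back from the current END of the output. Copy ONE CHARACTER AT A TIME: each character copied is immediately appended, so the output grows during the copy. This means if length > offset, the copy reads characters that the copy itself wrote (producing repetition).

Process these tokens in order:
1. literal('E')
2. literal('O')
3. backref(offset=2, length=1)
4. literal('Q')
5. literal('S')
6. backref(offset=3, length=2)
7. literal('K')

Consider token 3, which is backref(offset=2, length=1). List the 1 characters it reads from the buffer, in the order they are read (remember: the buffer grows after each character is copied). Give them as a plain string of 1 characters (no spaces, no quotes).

Answer: E

Derivation:
Token 1: literal('E'). Output: "E"
Token 2: literal('O'). Output: "EO"
Token 3: backref(off=2, len=1). Buffer before: "EO" (len 2)
  byte 1: read out[0]='E', append. Buffer now: "EOE"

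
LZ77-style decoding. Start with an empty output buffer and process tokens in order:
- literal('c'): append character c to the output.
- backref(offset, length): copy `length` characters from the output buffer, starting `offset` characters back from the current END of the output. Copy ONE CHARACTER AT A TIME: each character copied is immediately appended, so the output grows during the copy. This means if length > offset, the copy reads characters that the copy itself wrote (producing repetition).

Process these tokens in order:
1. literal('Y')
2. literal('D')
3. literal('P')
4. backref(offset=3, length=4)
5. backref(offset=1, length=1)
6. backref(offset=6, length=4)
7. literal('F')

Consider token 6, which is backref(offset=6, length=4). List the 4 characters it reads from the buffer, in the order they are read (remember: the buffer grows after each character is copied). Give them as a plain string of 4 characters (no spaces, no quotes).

Token 1: literal('Y'). Output: "Y"
Token 2: literal('D'). Output: "YD"
Token 3: literal('P'). Output: "YDP"
Token 4: backref(off=3, len=4) (overlapping!). Copied 'YDPY' from pos 0. Output: "YDPYDPY"
Token 5: backref(off=1, len=1). Copied 'Y' from pos 6. Output: "YDPYDPYY"
Token 6: backref(off=6, len=4). Buffer before: "YDPYDPYY" (len 8)
  byte 1: read out[2]='P', append. Buffer now: "YDPYDPYYP"
  byte 2: read out[3]='Y', append. Buffer now: "YDPYDPYYPY"
  byte 3: read out[4]='D', append. Buffer now: "YDPYDPYYPYD"
  byte 4: read out[5]='P', append. Buffer now: "YDPYDPYYPYDP"

Answer: PYDP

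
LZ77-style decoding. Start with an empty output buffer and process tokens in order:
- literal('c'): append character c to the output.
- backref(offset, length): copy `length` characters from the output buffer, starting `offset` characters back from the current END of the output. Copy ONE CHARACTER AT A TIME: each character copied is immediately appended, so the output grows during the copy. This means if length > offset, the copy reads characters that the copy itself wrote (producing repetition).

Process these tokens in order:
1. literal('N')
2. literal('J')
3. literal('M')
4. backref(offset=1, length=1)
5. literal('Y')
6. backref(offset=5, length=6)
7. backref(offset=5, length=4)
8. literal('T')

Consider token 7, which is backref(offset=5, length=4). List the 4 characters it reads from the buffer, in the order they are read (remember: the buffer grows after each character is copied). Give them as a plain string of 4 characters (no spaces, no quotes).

Answer: JMMY

Derivation:
Token 1: literal('N'). Output: "N"
Token 2: literal('J'). Output: "NJ"
Token 3: literal('M'). Output: "NJM"
Token 4: backref(off=1, len=1). Copied 'M' from pos 2. Output: "NJMM"
Token 5: literal('Y'). Output: "NJMMY"
Token 6: backref(off=5, len=6) (overlapping!). Copied 'NJMMYN' from pos 0. Output: "NJMMYNJMMYN"
Token 7: backref(off=5, len=4). Buffer before: "NJMMYNJMMYN" (len 11)
  byte 1: read out[6]='J', append. Buffer now: "NJMMYNJMMYNJ"
  byte 2: read out[7]='M', append. Buffer now: "NJMMYNJMMYNJM"
  byte 3: read out[8]='M', append. Buffer now: "NJMMYNJMMYNJMM"
  byte 4: read out[9]='Y', append. Buffer now: "NJMMYNJMMYNJMMY"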